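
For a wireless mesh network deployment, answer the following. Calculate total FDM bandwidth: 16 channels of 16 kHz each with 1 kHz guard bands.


Given: 16 channels, 16 kHz each, guard = 1 kHz
Channel bandwidth = 16 * 16 = 256 kHz
Guard bands = 15 gaps * 1 kHz = 15 kHz
Total = 256 + 15 = 271 kHz

271


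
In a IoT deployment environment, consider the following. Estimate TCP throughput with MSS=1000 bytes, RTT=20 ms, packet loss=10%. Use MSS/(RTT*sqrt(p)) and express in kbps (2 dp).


Given: MSS = 1000 bytes, RTT = 20 ms, loss = 10%
RTT in seconds = 20 / 1000 = 0.02
Loss rate = 10% = 0.1
sqrt(loss) = sqrt(0.1) = 0.316227766017
Throughput (bytes/s) = 1000 / (0.02 * 0.316227766017) = 158113.8830
Throughput (kbps) = 158113.8830 * 8 / 1000 = 1264.911064 -> 1264.91 kbps (2 dp)

1264.91


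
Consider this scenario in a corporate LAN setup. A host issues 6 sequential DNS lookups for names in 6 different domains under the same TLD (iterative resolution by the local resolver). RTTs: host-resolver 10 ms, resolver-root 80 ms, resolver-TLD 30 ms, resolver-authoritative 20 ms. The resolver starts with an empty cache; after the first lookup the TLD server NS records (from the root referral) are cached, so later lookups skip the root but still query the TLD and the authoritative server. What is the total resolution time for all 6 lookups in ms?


Lookup 1 (cold cache): local + root + TLD + auth = 10 + 80 + 30 + 20 = 140 ms
Lookups 2..6 (TLD NS cached -> skip root; new domain -> still ask TLD and auth): local + TLD + auth = 10 + 30 + 20 = 60 ms each
Remaining 5 lookups: 5 * 60 = 300 ms
Total = 140 + 300 = 440 ms

440


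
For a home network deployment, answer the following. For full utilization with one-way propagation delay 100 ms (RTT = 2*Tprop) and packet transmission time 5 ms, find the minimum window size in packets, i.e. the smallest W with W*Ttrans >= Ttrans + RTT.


Given: Ttrans = 5 ms, RTT = 200 ms (= 2 * Tprop, Tprop = 100 ms)
Time until first ACK returns = Ttrans + RTT = 5 + 200 = 205 ms
Need W * Ttrans >= Ttrans + RTT  ->  W >= (Ttrans + RTT) / Ttrans
(Ttrans + RTT) / Ttrans = 205 / 5 = 41
W_min = ceil(41) = 41

41


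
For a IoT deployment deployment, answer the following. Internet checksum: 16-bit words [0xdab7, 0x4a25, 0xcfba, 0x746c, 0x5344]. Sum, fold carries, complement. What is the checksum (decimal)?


Given words: [0xdab7, 0x4a25, 0xcfba, 0x746c, 0x5344]
Step 1: Sum all words
Raw sum = 55991 + 18981 + 53178 + 29804 + 21316 = 179270
Step 2: Fold carry: (48198 + 2) = 48200
One's complement = ~48200 & 0xFFFF = 17335

17335


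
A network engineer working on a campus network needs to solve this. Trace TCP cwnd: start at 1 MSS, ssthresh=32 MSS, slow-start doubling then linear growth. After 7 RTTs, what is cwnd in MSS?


RTT 0: cwnd = 1 MSS (initial)
RTT 1: cwnd = 2 MSS (slow start, doubled)
RTT 2: cwnd = 4 MSS (slow start, doubled)
RTT 3: cwnd = 8 MSS (slow start, doubled)
RTT 4: cwnd = 16 MSS (slow start, doubled)
RTT 5: cwnd = 32 MSS (slow start, doubled)
RTT 6: cwnd = 33 MSS (congestion avoidance, +1)
RTT 7: cwnd = 34 MSS (congestion avoidance, +1)

34


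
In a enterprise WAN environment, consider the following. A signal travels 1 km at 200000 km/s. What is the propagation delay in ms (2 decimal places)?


Given: distance = 1 km, speed = 200000 km/s
Delay = distance / speed = 1 / 200000 seconds
Delay in ms = 1 * 1000 / 200000
Delay = 0.0050 ms
Rounded to 2 dp = 0.01 ms

0.01


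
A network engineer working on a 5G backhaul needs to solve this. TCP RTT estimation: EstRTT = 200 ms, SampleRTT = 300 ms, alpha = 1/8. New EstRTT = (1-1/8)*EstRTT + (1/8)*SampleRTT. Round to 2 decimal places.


Given: EstRTT = 200 ms, SampleRTT = 300 ms, alpha = 1/8
New EstRTT = (1 - alpha) * EstRTT + alpha * SampleRTT
(7/8) * 200 = 175
(1/8) * 300 = 37.5
New EstRTT = 175 + 37.5 = 212.5 ms -> 212.50 ms (2 dp)

212.50


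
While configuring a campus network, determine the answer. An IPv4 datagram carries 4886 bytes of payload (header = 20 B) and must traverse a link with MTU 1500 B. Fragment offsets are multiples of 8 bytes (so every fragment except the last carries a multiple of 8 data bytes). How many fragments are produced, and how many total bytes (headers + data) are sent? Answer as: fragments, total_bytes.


Max data per non-final fragment = floor((MTU - header)/8)*8 = floor((1500 - 20)/8)*8 = floor(1480/8)*8 = 1480 B
Final fragment needs no 8-byte alignment: it can carry up to MTU - header = 1480 B
Non-final fragments needed = ceil((payload - 1480) / 1480) = ceil(3406/1480) = ceil(2.3014) = 3
Number of fragments = 3 + 1 = 4
Fragment sizes (data): 3 * 1480 B + 446 B (last, 446 <= 1480 OK)
Total bytes sent = payload + n_frags * header = 4886 + 4*20 = 4886 + 80 = 4966 B

4, 4966


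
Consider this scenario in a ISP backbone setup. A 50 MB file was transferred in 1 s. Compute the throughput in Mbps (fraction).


Given: file = 50 MB, time = 1 s
File in Mb = 50 * 8 = 400 Mb
Throughput = 400 / 1 Mbps
Throughput = 400 Mbps

400


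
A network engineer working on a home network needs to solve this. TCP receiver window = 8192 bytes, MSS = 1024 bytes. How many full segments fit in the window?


Given: RWND = 8192 bytes, MSS = 1024 bytes
Full segments = floor(RWND / MSS)
Full segments = floor(8192 / 1024)
Full segments = floor(8.0) = 8

8


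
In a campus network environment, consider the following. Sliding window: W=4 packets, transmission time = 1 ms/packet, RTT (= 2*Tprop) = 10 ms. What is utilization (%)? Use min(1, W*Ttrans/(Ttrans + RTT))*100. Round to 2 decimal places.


Given: W = 4, Ttrans = 1 ms, RTT = 10 ms (= 2 * Tprop, Tprop = 5 ms)
Cycle time = Ttrans + RTT = 1 + 10 = 11 ms (first packet sent until its ACK returns)
W * Ttrans = 4 * 1 = 4 ms of sending per cycle
W * Ttrans / (Ttrans + RTT) = 4 / 11 = 0.363636
U = min(1, 0.363636) = 0.363636
U% = 36.36%

36.36


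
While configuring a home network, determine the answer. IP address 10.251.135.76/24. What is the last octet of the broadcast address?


Given: IP = 10.251.135.76, prefix = /24
Host bits = 32 - 24 = 8
Network last octet = 76 AND mask = 0
Host part size = 2^8 - 1 = 255
Broadcast last octet = 0 OR 255 = 255

255


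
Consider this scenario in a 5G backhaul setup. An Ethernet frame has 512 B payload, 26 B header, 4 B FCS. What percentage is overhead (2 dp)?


Given: payload = 512 B, header = 26 B, trailer = 4 B
Overhead bytes = header + trailer = 26 + 4 = 30
Total frame = payload + overhead = 512 + 30 = 542
Overhead % = 30 / 542 * 100 = 5.5351% -> 5.54% (2 dp)

5.54


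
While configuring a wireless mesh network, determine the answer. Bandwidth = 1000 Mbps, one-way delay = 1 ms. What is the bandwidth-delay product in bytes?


Given: bandwidth = 1000 Mbps, delay = 1 ms
BDP in bits = 1000 * 10^6 * 1 / 1000
BDP in bits = 1000000
BDP in bytes = 1000000 / 8 = 125000

125000


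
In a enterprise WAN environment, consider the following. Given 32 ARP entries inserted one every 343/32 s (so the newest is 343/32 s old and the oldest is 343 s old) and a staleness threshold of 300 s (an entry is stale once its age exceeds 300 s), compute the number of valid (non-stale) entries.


Ages are k * 343/32 s for k = 1..32 (spacing = 10.7188 s).
Entry k is valid iff k * 343/32 <= 300 iff k <= 32 * 300 / 343 = 27.9883
n_valid = floor(27.9883) = 27
(n_stale = 32 - 27 = 5)

27


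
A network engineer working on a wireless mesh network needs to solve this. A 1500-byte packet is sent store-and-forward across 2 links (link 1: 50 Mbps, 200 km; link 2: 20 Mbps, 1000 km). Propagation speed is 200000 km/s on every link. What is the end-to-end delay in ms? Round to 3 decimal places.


Packet = 1500 bytes = 12000 bits. Store-and-forward: sum (t_trans + t_prop) per link.
Link 1: t_trans = 12000/(50*10^6) s = 0.2400 ms; t_prop = 200/200000 s = 1.0000 ms; subtotal = 1.2400 ms
Link 2: t_trans = 12000/(20*10^6) s = 0.6000 ms; t_prop = 1000/200000 s = 5.0000 ms; subtotal = 5.6000 ms
End-to-end = 1.2400 + 5.6000 = 6.8400 ms -> 6.840 ms (3 dp)

6.840


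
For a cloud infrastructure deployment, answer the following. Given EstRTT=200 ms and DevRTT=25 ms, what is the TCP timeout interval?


Given: EstRTT = 200 ms, DevRTT = 25 ms
Timeout = EstRTT + 4 * DevRTT
4 * DevRTT = 4 * 25 = 100
Timeout = 200 + 100 = 300 ms

300


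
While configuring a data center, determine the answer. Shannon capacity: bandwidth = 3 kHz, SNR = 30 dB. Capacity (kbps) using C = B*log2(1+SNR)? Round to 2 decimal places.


Given: B = 3 kHz, SNR = 30 dB
SNR linear = 10^(30/10) = 1000
1 + SNR = 1001
log2(1001) = 9.9672262588
C = 3 * 1000 * 9.9672262588 = 29901.6788 bps
C = 29.901679 kbps -> 29.90 kbps (2 dp)

29.90


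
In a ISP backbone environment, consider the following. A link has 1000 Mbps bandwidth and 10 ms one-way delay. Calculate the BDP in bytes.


Given: bandwidth = 1000 Mbps, delay = 10 ms
BDP in bits = 1000 * 10^6 * 10 / 1000
BDP in bits = 10000000
BDP in bytes = 10000000 / 8 = 1250000

1250000


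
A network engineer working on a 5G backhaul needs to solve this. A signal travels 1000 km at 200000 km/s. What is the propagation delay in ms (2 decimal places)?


Given: distance = 1000 km, speed = 200000 km/s
Delay = distance / speed = 1000 / 200000 seconds
Delay in ms = 1000 * 1000 / 200000
Delay = 5.0000 ms
Rounded to 2 dp = 5.00 ms

5.00


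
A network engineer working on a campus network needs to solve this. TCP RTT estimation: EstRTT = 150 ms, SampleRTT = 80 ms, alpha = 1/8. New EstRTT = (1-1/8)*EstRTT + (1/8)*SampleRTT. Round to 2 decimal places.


Given: EstRTT = 150 ms, SampleRTT = 80 ms, alpha = 1/8
New EstRTT = (1 - alpha) * EstRTT + alpha * SampleRTT
(7/8) * 150 = 131.25
(1/8) * 80 = 10
New EstRTT = 131.25 + 10 = 141.25 ms -> 141.25 ms (2 dp)

141.25


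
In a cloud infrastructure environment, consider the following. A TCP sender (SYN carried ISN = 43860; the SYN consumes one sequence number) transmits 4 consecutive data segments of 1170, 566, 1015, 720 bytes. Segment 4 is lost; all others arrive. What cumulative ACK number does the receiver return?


SYN uses sequence number 43860; first data byte = ISN + 1 = 43861.
Segment 1: SEQ = 43861, len = 1170 B, covers [43861, 45030]
Segment 2: SEQ = 45031, len = 566 B, covers [45031, 45596]
Segment 3: SEQ = 45597, len = 1015 B, covers [45597, 46611]
Segment 4: SEQ = 46612, len = 720 B, covers [46612, 47331] [LOST]
In-order data received: bytes [43861, 46611] (segments 1..3).
Segment 4 missing -> gap begins at byte 46612.
Cumulative ACK = next expected in-order byte = 43861 + 1170 + 566 + 1015 = 46612

46612


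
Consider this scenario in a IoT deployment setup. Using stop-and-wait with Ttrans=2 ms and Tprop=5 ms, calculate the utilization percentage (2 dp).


Given: Ttrans = 2 ms, Tprop = 5 ms
RTT = 2 * Tprop = 2 * 5 = 10 ms
U = Ttrans / (Ttrans + RTT)
U = 2 / (2 + 10)
U = 2 / 12 = 0.166667
U% = 16.67%

16.67


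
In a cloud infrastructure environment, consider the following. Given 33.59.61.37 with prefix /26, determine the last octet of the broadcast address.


Given: IP = 33.59.61.37, prefix = /26
Host bits = 32 - 26 = 6
Network last octet = 37 AND mask = 0
Host part size = 2^6 - 1 = 63
Broadcast last octet = 0 OR 63 = 63

63


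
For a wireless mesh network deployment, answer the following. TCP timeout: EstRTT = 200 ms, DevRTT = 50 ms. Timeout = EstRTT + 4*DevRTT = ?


Given: EstRTT = 200 ms, DevRTT = 50 ms
Timeout = EstRTT + 4 * DevRTT
4 * DevRTT = 4 * 50 = 200
Timeout = 200 + 200 = 400 ms

400


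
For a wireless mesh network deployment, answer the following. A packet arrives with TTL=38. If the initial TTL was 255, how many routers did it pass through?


Given: initial TTL = 255, received TTL = 38
Hops = initial TTL - received TTL
Hops = 255 - 38 = 217

217


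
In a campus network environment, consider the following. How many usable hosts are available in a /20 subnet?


Given: subnet mask /20
Host bits = 32 - 20 = 12
Total addresses = 2^12 = 4096
Usable hosts = 4096 - 2 (network + broadcast) = 4094

4094


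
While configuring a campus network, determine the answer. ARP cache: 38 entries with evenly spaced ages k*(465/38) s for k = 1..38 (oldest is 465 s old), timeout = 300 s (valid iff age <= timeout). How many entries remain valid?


Ages are k * 465/38 s for k = 1..38 (spacing = 12.2368 s).
Entry k is valid iff k * 465/38 <= 300 iff k <= 38 * 300 / 465 = 24.5161
n_valid = floor(24.5161) = 24
(n_stale = 38 - 24 = 14)

24


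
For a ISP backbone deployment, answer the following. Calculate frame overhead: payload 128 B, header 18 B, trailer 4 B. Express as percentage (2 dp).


Given: payload = 128 B, header = 18 B, trailer = 4 B
Overhead bytes = header + trailer = 18 + 4 = 22
Total frame = payload + overhead = 128 + 22 = 150
Overhead % = 22 / 150 * 100 = 14.6667% -> 14.67% (2 dp)

14.67


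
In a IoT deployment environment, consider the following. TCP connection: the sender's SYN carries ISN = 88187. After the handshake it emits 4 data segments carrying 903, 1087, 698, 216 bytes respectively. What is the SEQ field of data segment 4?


The SYN occupies sequence number ISN = 88187, so the first data byte is ISN + 1 = 88188.
SEQ of data segment i = (ISN + 1) + sum of payload sizes of segments 1..i-1.
Segment 1: SEQ = 88188, payload = 903 bytes
Segment 2: SEQ = 89091, payload = 1087 bytes
Segment 3: SEQ = 90178, payload = 698 bytes
Segment 4: SEQ = 90876, payload = 216 bytes
SEQ of segment 4 = 88188 + 903 + 1087 + 698 = 90876

90876


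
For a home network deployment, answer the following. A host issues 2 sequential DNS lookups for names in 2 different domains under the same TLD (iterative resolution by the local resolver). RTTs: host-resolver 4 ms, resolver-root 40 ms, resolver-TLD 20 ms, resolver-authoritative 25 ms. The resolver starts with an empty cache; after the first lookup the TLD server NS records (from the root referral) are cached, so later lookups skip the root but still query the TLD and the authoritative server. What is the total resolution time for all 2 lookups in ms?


Lookup 1 (cold cache): local + root + TLD + auth = 4 + 40 + 20 + 25 = 89 ms
Lookups 2..2 (TLD NS cached -> skip root; new domain -> still ask TLD and auth): local + TLD + auth = 4 + 20 + 25 = 49 ms each
Remaining 1 lookups: 1 * 49 = 49 ms
Total = 89 + 49 = 138 ms

138


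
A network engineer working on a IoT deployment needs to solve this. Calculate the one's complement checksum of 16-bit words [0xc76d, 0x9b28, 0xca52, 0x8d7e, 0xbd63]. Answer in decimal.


Given words: [0xc76d, 0x9b28, 0xca52, 0x8d7e, 0xbd63]
Step 1: Sum all words
Raw sum = 51053 + 39720 + 51794 + 36222 + 48483 = 227272
Step 2: Fold carry: (30664 + 3) = 30667
One's complement = ~30667 & 0xFFFF = 34868

34868


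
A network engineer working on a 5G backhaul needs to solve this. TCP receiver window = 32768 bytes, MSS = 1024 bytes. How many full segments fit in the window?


Given: RWND = 32768 bytes, MSS = 1024 bytes
Full segments = floor(RWND / MSS)
Full segments = floor(32768 / 1024)
Full segments = floor(32.0) = 32

32


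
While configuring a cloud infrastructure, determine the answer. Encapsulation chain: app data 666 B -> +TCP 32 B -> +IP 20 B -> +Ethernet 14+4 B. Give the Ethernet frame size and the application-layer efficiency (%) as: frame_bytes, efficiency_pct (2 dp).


TCP segment = 666 + 32 = 698 B
IP packet = 698 + 20 = 718 B
Ethernet frame = 718 + 14 + 4 = 736 B
Efficiency = app / frame = 666 / 736 = 0.904891 = 90.4891% -> 90.49% (2 dp)

736, 90.49


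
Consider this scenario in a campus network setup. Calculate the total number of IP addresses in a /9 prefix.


Given: CIDR prefix /9
Host bits = 32 - 9 = 23
Total addresses = 2^23 = 8388608

8388608


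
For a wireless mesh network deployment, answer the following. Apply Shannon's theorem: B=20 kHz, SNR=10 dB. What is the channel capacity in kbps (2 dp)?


Given: B = 20 kHz, SNR = 10 dB
SNR linear = 10^(10/10) = 10
1 + SNR = 11
log2(11) = 3.4594316186
C = 20 * 1000 * 3.4594316186 = 69188.6324 bps
C = 69.188632 kbps -> 69.19 kbps (2 dp)

69.19


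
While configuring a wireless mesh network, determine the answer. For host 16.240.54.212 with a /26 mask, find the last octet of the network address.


Given: IP = 16.240.54.212, prefix = /26
Subnet mask = 255.255.255.192
Last octet of IP: 212
Last octet of mask: 192
Network last octet = 212 AND 192 = 192

192


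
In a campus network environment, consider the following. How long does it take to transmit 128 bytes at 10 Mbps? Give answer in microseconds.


Given: packet = 128 bytes, bandwidth = 10 Mbps
Packet in bits = 128 * 8 = 1024 bits
Bandwidth = 10 * 10^6 = 10000000 bps
Time = 1024 / 10000000 seconds
Time in us = 1024 * 10^6 / 10000000 = 102.4

102.4


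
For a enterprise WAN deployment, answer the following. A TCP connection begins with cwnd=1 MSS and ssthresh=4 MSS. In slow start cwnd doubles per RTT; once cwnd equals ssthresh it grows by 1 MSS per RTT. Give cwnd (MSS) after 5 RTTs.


RTT 0: cwnd = 1 MSS (initial)
RTT 1: cwnd = 2 MSS (slow start, doubled)
RTT 2: cwnd = 4 MSS (slow start, doubled)
RTT 3: cwnd = 5 MSS (congestion avoidance, +1)
RTT 4: cwnd = 6 MSS (congestion avoidance, +1)
RTT 5: cwnd = 7 MSS (congestion avoidance, +1)

7


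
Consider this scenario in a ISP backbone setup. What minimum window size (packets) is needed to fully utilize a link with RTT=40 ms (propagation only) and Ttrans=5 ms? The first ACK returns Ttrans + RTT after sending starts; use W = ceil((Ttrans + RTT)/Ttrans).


Given: Ttrans = 5 ms, RTT = 40 ms (= 2 * Tprop, Tprop = 20 ms)
Time until first ACK returns = Ttrans + RTT = 5 + 40 = 45 ms
Need W * Ttrans >= Ttrans + RTT  ->  W >= (Ttrans + RTT) / Ttrans
(Ttrans + RTT) / Ttrans = 45 / 5 = 9
W_min = ceil(9) = 9

9


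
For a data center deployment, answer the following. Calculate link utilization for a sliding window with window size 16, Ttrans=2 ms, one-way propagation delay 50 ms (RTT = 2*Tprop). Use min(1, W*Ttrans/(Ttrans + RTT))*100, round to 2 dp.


Given: W = 16, Ttrans = 2 ms, RTT = 100 ms (= 2 * Tprop, Tprop = 50 ms)
Cycle time = Ttrans + RTT = 2 + 100 = 102 ms (first packet sent until its ACK returns)
W * Ttrans = 16 * 2 = 32 ms of sending per cycle
W * Ttrans / (Ttrans + RTT) = 32 / 102 = 0.313725
U = min(1, 0.313725) = 0.313725
U% = 31.37%

31.37


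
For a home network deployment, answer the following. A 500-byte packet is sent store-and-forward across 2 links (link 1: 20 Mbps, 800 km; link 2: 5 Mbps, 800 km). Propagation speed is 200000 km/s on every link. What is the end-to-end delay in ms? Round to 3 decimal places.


Packet = 500 bytes = 4000 bits. Store-and-forward: sum (t_trans + t_prop) per link.
Link 1: t_trans = 4000/(20*10^6) s = 0.2000 ms; t_prop = 800/200000 s = 4.0000 ms; subtotal = 4.2000 ms
Link 2: t_trans = 4000/(5*10^6) s = 0.8000 ms; t_prop = 800/200000 s = 4.0000 ms; subtotal = 4.8000 ms
End-to-end = 4.2000 + 4.8000 = 9.0000 ms -> 9.000 ms (3 dp)

9.000


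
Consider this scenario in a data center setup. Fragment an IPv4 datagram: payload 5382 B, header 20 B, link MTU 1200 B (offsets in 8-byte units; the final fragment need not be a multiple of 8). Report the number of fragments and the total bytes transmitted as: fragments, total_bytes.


Max data per non-final fragment = floor((MTU - header)/8)*8 = floor((1200 - 20)/8)*8 = floor(1180/8)*8 = 1176 B
Final fragment needs no 8-byte alignment: it can carry up to MTU - header = 1180 B
Non-final fragments needed = ceil((payload - 1180) / 1176) = ceil(4202/1176) = ceil(3.5731) = 4
Number of fragments = 4 + 1 = 5
Fragment sizes (data): 4 * 1176 B + 678 B (last, 678 <= 1180 OK)
Total bytes sent = payload + n_frags * header = 5382 + 5*20 = 5382 + 100 = 5482 B

5, 5482


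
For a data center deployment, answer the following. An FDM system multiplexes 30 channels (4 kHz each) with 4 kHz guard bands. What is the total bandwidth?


Given: 30 channels, 4 kHz each, guard = 4 kHz
Channel bandwidth = 30 * 4 = 120 kHz
Guard bands = 29 gaps * 4 kHz = 116 kHz
Total = 120 + 116 = 236 kHz

236


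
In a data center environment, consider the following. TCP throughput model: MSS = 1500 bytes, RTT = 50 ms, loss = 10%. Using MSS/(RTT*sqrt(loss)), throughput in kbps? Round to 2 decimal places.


Given: MSS = 1500 bytes, RTT = 50 ms, loss = 10%
RTT in seconds = 50 / 1000 = 0.05
Loss rate = 10% = 0.1
sqrt(loss) = sqrt(0.1) = 0.316227766017
Throughput (bytes/s) = 1500 / (0.05 * 0.316227766017) = 94868.3298
Throughput (kbps) = 94868.3298 * 8 / 1000 = 758.946638 -> 758.95 kbps (2 dp)

758.95


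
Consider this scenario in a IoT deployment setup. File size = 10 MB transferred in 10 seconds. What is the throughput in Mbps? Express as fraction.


Given: file = 10 MB, time = 10 s
File in Mb = 10 * 8 = 80 Mb
Throughput = 80 / 10 Mbps
Throughput = 8 Mbps

8


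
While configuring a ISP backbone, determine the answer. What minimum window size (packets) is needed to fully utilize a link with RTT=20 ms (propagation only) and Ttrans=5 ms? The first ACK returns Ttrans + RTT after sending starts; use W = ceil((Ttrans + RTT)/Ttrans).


Given: Ttrans = 5 ms, RTT = 20 ms (= 2 * Tprop, Tprop = 10 ms)
Time until first ACK returns = Ttrans + RTT = 5 + 20 = 25 ms
Need W * Ttrans >= Ttrans + RTT  ->  W >= (Ttrans + RTT) / Ttrans
(Ttrans + RTT) / Ttrans = 25 / 5 = 5
W_min = ceil(5) = 5

5


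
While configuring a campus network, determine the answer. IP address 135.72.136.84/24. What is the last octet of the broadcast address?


Given: IP = 135.72.136.84, prefix = /24
Host bits = 32 - 24 = 8
Network last octet = 84 AND mask = 0
Host part size = 2^8 - 1 = 255
Broadcast last octet = 0 OR 255 = 255

255


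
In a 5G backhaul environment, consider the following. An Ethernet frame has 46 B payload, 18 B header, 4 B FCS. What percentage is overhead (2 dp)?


Given: payload = 46 B, header = 18 B, trailer = 4 B
Overhead bytes = header + trailer = 18 + 4 = 22
Total frame = payload + overhead = 46 + 22 = 68
Overhead % = 22 / 68 * 100 = 32.3529% -> 32.35% (2 dp)

32.35


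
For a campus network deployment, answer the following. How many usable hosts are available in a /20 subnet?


Given: subnet mask /20
Host bits = 32 - 20 = 12
Total addresses = 2^12 = 4096
Usable hosts = 4096 - 2 (network + broadcast) = 4094

4094


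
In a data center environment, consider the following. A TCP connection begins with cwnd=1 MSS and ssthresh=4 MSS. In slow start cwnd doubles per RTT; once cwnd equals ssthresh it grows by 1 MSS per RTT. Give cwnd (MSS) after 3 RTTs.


RTT 0: cwnd = 1 MSS (initial)
RTT 1: cwnd = 2 MSS (slow start, doubled)
RTT 2: cwnd = 4 MSS (slow start, doubled)
RTT 3: cwnd = 5 MSS (congestion avoidance, +1)

5


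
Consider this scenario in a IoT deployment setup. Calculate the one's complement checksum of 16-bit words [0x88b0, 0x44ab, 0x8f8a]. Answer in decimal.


Given words: [0x88b0, 0x44ab, 0x8f8a]
Step 1: Sum all words
Raw sum = 34992 + 17579 + 36746 = 89317
Step 2: Fold carry: (23781 + 1) = 23782
One's complement = ~23782 & 0xFFFF = 41753

41753


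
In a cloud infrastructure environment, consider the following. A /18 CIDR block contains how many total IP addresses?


Given: CIDR prefix /18
Host bits = 32 - 18 = 14
Total addresses = 2^14 = 16384

16384


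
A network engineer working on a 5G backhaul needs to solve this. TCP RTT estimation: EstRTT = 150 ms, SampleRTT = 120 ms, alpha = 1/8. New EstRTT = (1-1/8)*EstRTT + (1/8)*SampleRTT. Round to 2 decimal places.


Given: EstRTT = 150 ms, SampleRTT = 120 ms, alpha = 1/8
New EstRTT = (1 - alpha) * EstRTT + alpha * SampleRTT
(7/8) * 150 = 131.25
(1/8) * 120 = 15
New EstRTT = 131.25 + 15 = 146.25 ms -> 146.25 ms (2 dp)

146.25


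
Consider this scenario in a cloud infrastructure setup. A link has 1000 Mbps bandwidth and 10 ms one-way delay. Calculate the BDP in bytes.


Given: bandwidth = 1000 Mbps, delay = 10 ms
BDP in bits = 1000 * 10^6 * 10 / 1000
BDP in bits = 10000000
BDP in bytes = 10000000 / 8 = 1250000

1250000


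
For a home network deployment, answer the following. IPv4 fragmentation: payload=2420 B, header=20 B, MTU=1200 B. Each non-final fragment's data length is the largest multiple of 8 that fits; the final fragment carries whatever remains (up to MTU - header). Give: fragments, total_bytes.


Max data per non-final fragment = floor((MTU - header)/8)*8 = floor((1200 - 20)/8)*8 = floor(1180/8)*8 = 1176 B
Final fragment needs no 8-byte alignment: it can carry up to MTU - header = 1180 B
Non-final fragments needed = ceil((payload - 1180) / 1176) = ceil(1240/1176) = ceil(1.0544) = 2
Number of fragments = 2 + 1 = 3
Fragment sizes (data): 2 * 1176 B + 68 B (last, 68 <= 1180 OK)
Total bytes sent = payload + n_frags * header = 2420 + 3*20 = 2420 + 60 = 2480 B

3, 2480


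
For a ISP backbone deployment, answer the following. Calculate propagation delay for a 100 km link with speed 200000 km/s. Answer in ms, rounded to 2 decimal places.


Given: distance = 100 km, speed = 200000 km/s
Delay = distance / speed = 100 / 200000 seconds
Delay in ms = 100 * 1000 / 200000
Delay = 0.5000 ms
Rounded to 2 dp = 0.50 ms

0.50


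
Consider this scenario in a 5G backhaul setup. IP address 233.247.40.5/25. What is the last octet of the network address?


Given: IP = 233.247.40.5, prefix = /25
Subnet mask = 255.255.255.128
Last octet of IP: 5
Last octet of mask: 128
Network last octet = 5 AND 128 = 0

0


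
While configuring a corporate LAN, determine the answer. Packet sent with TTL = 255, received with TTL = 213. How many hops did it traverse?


Given: initial TTL = 255, received TTL = 213
Hops = initial TTL - received TTL
Hops = 255 - 213 = 42

42


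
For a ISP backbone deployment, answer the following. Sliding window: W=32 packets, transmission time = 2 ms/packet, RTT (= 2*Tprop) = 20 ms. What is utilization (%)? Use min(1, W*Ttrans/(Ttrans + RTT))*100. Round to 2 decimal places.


Given: W = 32, Ttrans = 2 ms, RTT = 20 ms (= 2 * Tprop, Tprop = 10 ms)
Cycle time = Ttrans + RTT = 2 + 20 = 22 ms (first packet sent until its ACK returns)
W * Ttrans = 32 * 2 = 64 ms of sending per cycle
W * Ttrans / (Ttrans + RTT) = 64 / 22 = 2.909091
U = min(1, 2.909091) = 1.000000
U% = 100.00%

100.00


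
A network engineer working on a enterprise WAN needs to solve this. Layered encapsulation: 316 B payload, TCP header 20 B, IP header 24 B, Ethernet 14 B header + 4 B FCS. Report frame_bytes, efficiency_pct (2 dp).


TCP segment = 316 + 20 = 336 B
IP packet = 336 + 24 = 360 B
Ethernet frame = 360 + 14 + 4 = 378 B
Efficiency = app / frame = 316 / 378 = 0.835979 = 83.5979% -> 83.60% (2 dp)

378, 83.60


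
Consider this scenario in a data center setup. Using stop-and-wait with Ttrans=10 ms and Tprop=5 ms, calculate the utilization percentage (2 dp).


Given: Ttrans = 10 ms, Tprop = 5 ms
RTT = 2 * Tprop = 2 * 5 = 10 ms
U = Ttrans / (Ttrans + RTT)
U = 10 / (10 + 10)
U = 10 / 20 = 0.5
U% = 50.00%

50.00


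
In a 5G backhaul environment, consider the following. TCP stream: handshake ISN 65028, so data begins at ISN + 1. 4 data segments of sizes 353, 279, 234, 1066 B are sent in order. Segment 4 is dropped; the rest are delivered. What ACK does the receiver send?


SYN uses sequence number 65028; first data byte = ISN + 1 = 65029.
Segment 1: SEQ = 65029, len = 353 B, covers [65029, 65381]
Segment 2: SEQ = 65382, len = 279 B, covers [65382, 65660]
Segment 3: SEQ = 65661, len = 234 B, covers [65661, 65894]
Segment 4: SEQ = 65895, len = 1066 B, covers [65895, 66960] [LOST]
In-order data received: bytes [65029, 65894] (segments 1..3).
Segment 4 missing -> gap begins at byte 65895.
Cumulative ACK = next expected in-order byte = 65029 + 353 + 279 + 234 = 65895

65895


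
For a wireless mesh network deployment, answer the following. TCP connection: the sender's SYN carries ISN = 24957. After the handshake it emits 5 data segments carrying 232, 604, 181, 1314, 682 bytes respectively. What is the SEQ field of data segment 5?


The SYN occupies sequence number ISN = 24957, so the first data byte is ISN + 1 = 24958.
SEQ of data segment i = (ISN + 1) + sum of payload sizes of segments 1..i-1.
Segment 1: SEQ = 24958, payload = 232 bytes
Segment 2: SEQ = 25190, payload = 604 bytes
Segment 3: SEQ = 25794, payload = 181 bytes
Segment 4: SEQ = 25975, payload = 1314 bytes
Segment 5: SEQ = 27289, payload = 682 bytes
SEQ of segment 5 = 24958 + 232 + 604 + 181 + 1314 = 27289

27289


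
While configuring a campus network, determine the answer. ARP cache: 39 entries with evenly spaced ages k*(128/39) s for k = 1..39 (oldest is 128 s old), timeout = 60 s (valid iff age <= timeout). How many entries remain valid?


Ages are k * 128/39 s for k = 1..39 (spacing = 3.2821 s).
Entry k is valid iff k * 128/39 <= 60 iff k <= 39 * 60 / 128 = 18.2812
n_valid = floor(18.2812) = 18
(n_stale = 39 - 18 = 21)

18


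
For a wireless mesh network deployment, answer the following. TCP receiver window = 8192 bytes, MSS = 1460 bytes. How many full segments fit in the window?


Given: RWND = 8192 bytes, MSS = 1460 bytes
Full segments = floor(RWND / MSS)
Full segments = floor(8192 / 1460)
Full segments = floor(5.611) = 5

5


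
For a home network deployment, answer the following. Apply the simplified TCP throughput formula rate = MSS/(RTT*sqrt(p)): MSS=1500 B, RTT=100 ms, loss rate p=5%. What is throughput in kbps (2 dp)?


Given: MSS = 1500 bytes, RTT = 100 ms, loss = 5%
RTT in seconds = 100 / 1000 = 0.1
Loss rate = 5% = 0.05
sqrt(loss) = sqrt(0.05) = 0.223606797750
Throughput (bytes/s) = 1500 / (0.1 * 0.223606797750) = 67082.0393
Throughput (kbps) = 67082.0393 * 8 / 1000 = 536.656315 -> 536.66 kbps (2 dp)

536.66


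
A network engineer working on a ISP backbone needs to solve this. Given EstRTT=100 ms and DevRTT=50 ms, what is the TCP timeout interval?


Given: EstRTT = 100 ms, DevRTT = 50 ms
Timeout = EstRTT + 4 * DevRTT
4 * DevRTT = 4 * 50 = 200
Timeout = 100 + 200 = 300 ms

300


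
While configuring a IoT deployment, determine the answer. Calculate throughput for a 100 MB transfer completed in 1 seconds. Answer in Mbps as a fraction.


Given: file = 100 MB, time = 1 s
File in Mb = 100 * 8 = 800 Mb
Throughput = 800 / 1 Mbps
Throughput = 800 Mbps

800


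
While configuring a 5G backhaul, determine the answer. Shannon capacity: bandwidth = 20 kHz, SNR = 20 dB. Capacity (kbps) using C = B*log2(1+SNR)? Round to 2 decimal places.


Given: B = 20 kHz, SNR = 20 dB
SNR linear = 10^(20/10) = 100
1 + SNR = 101
log2(101) = 6.6582114828
C = 20 * 1000 * 6.6582114828 = 133164.2297 bps
C = 133.164230 kbps -> 133.16 kbps (2 dp)

133.16


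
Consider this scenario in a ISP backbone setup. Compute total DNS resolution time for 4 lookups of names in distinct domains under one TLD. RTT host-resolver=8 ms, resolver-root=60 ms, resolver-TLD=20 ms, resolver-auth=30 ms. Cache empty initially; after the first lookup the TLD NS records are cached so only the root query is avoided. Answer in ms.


Lookup 1 (cold cache): local + root + TLD + auth = 8 + 60 + 20 + 30 = 118 ms
Lookups 2..4 (TLD NS cached -> skip root; new domain -> still ask TLD and auth): local + TLD + auth = 8 + 20 + 30 = 58 ms each
Remaining 3 lookups: 3 * 58 = 174 ms
Total = 118 + 174 = 292 ms

292


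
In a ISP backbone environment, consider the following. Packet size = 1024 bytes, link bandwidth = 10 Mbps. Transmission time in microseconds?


Given: packet = 1024 bytes, bandwidth = 10 Mbps
Packet in bits = 1024 * 8 = 8192 bits
Bandwidth = 10 * 10^6 = 10000000 bps
Time = 8192 / 10000000 seconds
Time in us = 8192 * 10^6 / 10000000 = 819.2

819.2


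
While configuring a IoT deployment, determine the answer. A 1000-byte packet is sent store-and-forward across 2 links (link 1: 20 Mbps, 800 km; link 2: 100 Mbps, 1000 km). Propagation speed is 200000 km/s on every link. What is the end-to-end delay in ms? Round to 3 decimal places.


Packet = 1000 bytes = 8000 bits. Store-and-forward: sum (t_trans + t_prop) per link.
Link 1: t_trans = 8000/(20*10^6) s = 0.4000 ms; t_prop = 800/200000 s = 4.0000 ms; subtotal = 4.4000 ms
Link 2: t_trans = 8000/(100*10^6) s = 0.0800 ms; t_prop = 1000/200000 s = 5.0000 ms; subtotal = 5.0800 ms
End-to-end = 4.4000 + 5.0800 = 9.4800 ms -> 9.480 ms (3 dp)

9.480


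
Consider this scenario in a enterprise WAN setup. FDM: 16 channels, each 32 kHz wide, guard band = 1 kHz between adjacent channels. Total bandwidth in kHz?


Given: 16 channels, 32 kHz each, guard = 1 kHz
Channel bandwidth = 16 * 32 = 512 kHz
Guard bands = 15 gaps * 1 kHz = 15 kHz
Total = 512 + 15 = 527 kHz

527


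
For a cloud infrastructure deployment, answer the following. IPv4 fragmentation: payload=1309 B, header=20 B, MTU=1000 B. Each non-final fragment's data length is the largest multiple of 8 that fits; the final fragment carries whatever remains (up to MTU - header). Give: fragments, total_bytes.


Max data per non-final fragment = floor((MTU - header)/8)*8 = floor((1000 - 20)/8)*8 = floor(980/8)*8 = 976 B
Final fragment needs no 8-byte alignment: it can carry up to MTU - header = 980 B
Non-final fragments needed = ceil((payload - 980) / 976) = ceil(329/976) = ceil(0.3371) = 1
Number of fragments = 1 + 1 = 2
Fragment sizes (data): 1 * 976 B + 333 B (last, 333 <= 980 OK)
Total bytes sent = payload + n_frags * header = 1309 + 2*20 = 1309 + 40 = 1349 B

2, 1349


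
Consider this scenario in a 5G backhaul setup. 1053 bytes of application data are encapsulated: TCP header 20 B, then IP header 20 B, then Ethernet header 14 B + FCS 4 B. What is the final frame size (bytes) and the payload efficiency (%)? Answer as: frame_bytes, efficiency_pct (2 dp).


TCP segment = 1053 + 20 = 1073 B
IP packet = 1073 + 20 = 1093 B
Ethernet frame = 1093 + 14 + 4 = 1111 B
Efficiency = app / frame = 1053 / 1111 = 0.947795 = 94.7795% -> 94.78% (2 dp)

1111, 94.78


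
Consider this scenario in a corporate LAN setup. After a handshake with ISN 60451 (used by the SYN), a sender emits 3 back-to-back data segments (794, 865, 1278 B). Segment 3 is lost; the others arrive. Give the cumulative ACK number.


SYN uses sequence number 60451; first data byte = ISN + 1 = 60452.
Segment 1: SEQ = 60452, len = 794 B, covers [60452, 61245]
Segment 2: SEQ = 61246, len = 865 B, covers [61246, 62110]
Segment 3: SEQ = 62111, len = 1278 B, covers [62111, 63388] [LOST]
In-order data received: bytes [60452, 62110] (segments 1..2).
Segment 3 missing -> gap begins at byte 62111.
Cumulative ACK = next expected in-order byte = 60452 + 794 + 865 = 62111

62111


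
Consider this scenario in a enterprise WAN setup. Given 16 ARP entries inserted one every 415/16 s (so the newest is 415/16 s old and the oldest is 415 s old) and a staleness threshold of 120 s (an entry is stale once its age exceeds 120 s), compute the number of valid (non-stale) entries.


Ages are k * 415/16 s for k = 1..16 (spacing = 25.9375 s).
Entry k is valid iff k * 415/16 <= 120 iff k <= 16 * 120 / 415 = 4.6265
n_valid = floor(4.6265) = 4
(n_stale = 16 - 4 = 12)

4


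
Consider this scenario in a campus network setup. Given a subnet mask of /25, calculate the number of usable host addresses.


Given: subnet mask /25
Host bits = 32 - 25 = 7
Total addresses = 2^7 = 128
Usable hosts = 128 - 2 (network + broadcast) = 126

126


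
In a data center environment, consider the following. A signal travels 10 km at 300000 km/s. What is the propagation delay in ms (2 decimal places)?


Given: distance = 10 km, speed = 300000 km/s
Delay = distance / speed = 10 / 300000 seconds
Delay in ms = 10 * 1000 / 300000
Delay = 0.0333 ms
Rounded to 2 dp = 0.03 ms

0.03


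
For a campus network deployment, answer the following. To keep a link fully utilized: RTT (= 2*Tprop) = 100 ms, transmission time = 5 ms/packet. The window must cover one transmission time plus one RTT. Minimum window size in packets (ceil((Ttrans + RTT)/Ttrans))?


Given: Ttrans = 5 ms, RTT = 100 ms (= 2 * Tprop, Tprop = 50 ms)
Time until first ACK returns = Ttrans + RTT = 5 + 100 = 105 ms
Need W * Ttrans >= Ttrans + RTT  ->  W >= (Ttrans + RTT) / Ttrans
(Ttrans + RTT) / Ttrans = 105 / 5 = 21
W_min = ceil(21) = 21

21


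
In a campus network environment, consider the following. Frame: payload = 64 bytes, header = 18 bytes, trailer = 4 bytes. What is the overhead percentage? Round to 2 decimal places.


Given: payload = 64 B, header = 18 B, trailer = 4 B
Overhead bytes = header + trailer = 18 + 4 = 22
Total frame = payload + overhead = 64 + 22 = 86
Overhead % = 22 / 86 * 100 = 25.5814% -> 25.58% (2 dp)

25.58


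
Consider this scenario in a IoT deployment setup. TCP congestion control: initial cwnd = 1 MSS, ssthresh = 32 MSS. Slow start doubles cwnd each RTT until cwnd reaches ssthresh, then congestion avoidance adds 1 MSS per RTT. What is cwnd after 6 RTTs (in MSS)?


RTT 0: cwnd = 1 MSS (initial)
RTT 1: cwnd = 2 MSS (slow start, doubled)
RTT 2: cwnd = 4 MSS (slow start, doubled)
RTT 3: cwnd = 8 MSS (slow start, doubled)
RTT 4: cwnd = 16 MSS (slow start, doubled)
RTT 5: cwnd = 32 MSS (slow start, doubled)
RTT 6: cwnd = 33 MSS (congestion avoidance, +1)

33


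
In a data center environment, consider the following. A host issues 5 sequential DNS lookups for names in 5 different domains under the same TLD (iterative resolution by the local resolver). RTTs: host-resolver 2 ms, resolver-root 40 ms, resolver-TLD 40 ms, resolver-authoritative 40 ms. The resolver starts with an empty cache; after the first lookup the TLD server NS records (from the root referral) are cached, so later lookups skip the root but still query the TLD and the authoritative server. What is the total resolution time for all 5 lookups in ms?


Lookup 1 (cold cache): local + root + TLD + auth = 2 + 40 + 40 + 40 = 122 ms
Lookups 2..5 (TLD NS cached -> skip root; new domain -> still ask TLD and auth): local + TLD + auth = 2 + 40 + 40 = 82 ms each
Remaining 4 lookups: 4 * 82 = 328 ms
Total = 122 + 328 = 450 ms

450


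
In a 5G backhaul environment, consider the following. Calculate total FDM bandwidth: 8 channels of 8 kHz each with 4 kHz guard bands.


Given: 8 channels, 8 kHz each, guard = 4 kHz
Channel bandwidth = 8 * 8 = 64 kHz
Guard bands = 7 gaps * 4 kHz = 28 kHz
Total = 64 + 28 = 92 kHz

92


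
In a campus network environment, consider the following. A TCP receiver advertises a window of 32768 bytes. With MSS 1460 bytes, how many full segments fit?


Given: RWND = 32768 bytes, MSS = 1460 bytes
Full segments = floor(RWND / MSS)
Full segments = floor(32768 / 1460)
Full segments = floor(22.4438) = 22

22


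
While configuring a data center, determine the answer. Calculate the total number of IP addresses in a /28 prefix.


Given: CIDR prefix /28
Host bits = 32 - 28 = 4
Total addresses = 2^4 = 16

16


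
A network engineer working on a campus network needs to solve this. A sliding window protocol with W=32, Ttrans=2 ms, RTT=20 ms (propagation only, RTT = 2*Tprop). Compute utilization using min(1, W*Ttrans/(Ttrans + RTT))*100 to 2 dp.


Given: W = 32, Ttrans = 2 ms, RTT = 20 ms (= 2 * Tprop, Tprop = 10 ms)
Cycle time = Ttrans + RTT = 2 + 20 = 22 ms (first packet sent until its ACK returns)
W * Ttrans = 32 * 2 = 64 ms of sending per cycle
W * Ttrans / (Ttrans + RTT) = 64 / 22 = 2.909091
U = min(1, 2.909091) = 1.000000
U% = 100.00%

100.00


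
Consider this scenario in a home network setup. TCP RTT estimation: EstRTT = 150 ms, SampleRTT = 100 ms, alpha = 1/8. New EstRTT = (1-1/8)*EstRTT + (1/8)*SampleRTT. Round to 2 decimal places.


Given: EstRTT = 150 ms, SampleRTT = 100 ms, alpha = 1/8
New EstRTT = (1 - alpha) * EstRTT + alpha * SampleRTT
(7/8) * 150 = 131.25
(1/8) * 100 = 12.5
New EstRTT = 131.25 + 12.5 = 143.75 ms -> 143.75 ms (2 dp)

143.75


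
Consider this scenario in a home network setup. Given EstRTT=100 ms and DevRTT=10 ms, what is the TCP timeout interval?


Given: EstRTT = 100 ms, DevRTT = 10 ms
Timeout = EstRTT + 4 * DevRTT
4 * DevRTT = 4 * 10 = 40
Timeout = 100 + 40 = 140 ms

140
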